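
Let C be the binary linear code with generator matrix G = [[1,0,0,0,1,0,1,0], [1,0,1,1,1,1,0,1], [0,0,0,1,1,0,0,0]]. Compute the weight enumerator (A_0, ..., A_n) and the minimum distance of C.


Weight distribution: A_0 = 1, A_2 = 1, A_3 = 2, A_4 = 1, A_5 = 2, A_6 = 1. Minimum distance d = 2.

Enumerate all 2^3 = 8 messages m ∈ F_2^3.
For each, compute codeword c = mG in F_2^8, then tally its weight.
  m = 000 → c = 00000000, weight = 0.
  m = 100 → c = 10001010, weight = 3.
  m = 010 → c = 10111101, weight = 6.
  m = 110 → c = 00110111, weight = 5.
  m = 001 → c = 00011000, weight = 2.
  m = 101 → c = 10010010, weight = 3.
  m = 011 → c = 10100101, weight = 4.
  m = 111 → c = 00101111, weight = 5.
Tally weights:
  weight 0: 1 codewords.
  weight 2: 1 codewords.
  weight 3: 2 codewords.
  weight 4: 1 codewords.
  weight 5: 2 codewords.
  weight 6: 1 codewords.
Minimum distance d = smallest w > 0 with A_w > 0 = 2.
Sanity: Σ A_w = 8 = 2^3 = 8 ✓.


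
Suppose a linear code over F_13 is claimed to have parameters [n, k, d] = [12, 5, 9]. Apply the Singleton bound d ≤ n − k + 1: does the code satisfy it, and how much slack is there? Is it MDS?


Singleton RHS = n − k + 1 = 8, slack = -1, bound violated (no such code; not MDS).

Singleton bound: d ≤ n − k + 1.
Here n = 12, k = 5, so n − k + 1 = 8.
Given d = 9, check d ≤ 8: NO.
Slack = (n − k + 1) − d = -1.
The slack is negative: d = 9 exceeds n − k + 1 = 8 by 1, so the Singleton bound is violated and no linear [12, 5, 9]_13 code can exist. In particular it is not MDS (MDS requires d = n − k + 1 exactly).
Description: the claimed parameters are [12, 5, 9]_13; such a code would be impossible (violates the Singleton bound).


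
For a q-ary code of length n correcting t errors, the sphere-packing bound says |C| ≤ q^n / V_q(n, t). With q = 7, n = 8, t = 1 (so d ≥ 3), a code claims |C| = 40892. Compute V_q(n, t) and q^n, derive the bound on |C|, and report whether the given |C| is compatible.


V_q(n, t) = 49, q^n = 5764801, Hamming bound = 117649, |C| = 40892 ≤ bound (satisfied).

Step 1: Compute V_q(n, t) = Σ_{j=0}^1 C(n, j) (q−1)^j.
  j = 0: C(8,0)·(6)^0 = 1·1 = 1.
  j = 1: C(8,1)·(6)^1 = 8·6 = 48.
  V_q(n, t) = 1 + 48 = 49.
Step 2: q^n = 7^8 = 5764801.
Step 3: Hamming bound ⌊q^n / V_q(n,t)⌋ = ⌊5764801/49⌋ = 117649.
Step 4: Compare |C| = 40892 to 117649: satisfied.
The claimed |C| lies below the Hamming bound.


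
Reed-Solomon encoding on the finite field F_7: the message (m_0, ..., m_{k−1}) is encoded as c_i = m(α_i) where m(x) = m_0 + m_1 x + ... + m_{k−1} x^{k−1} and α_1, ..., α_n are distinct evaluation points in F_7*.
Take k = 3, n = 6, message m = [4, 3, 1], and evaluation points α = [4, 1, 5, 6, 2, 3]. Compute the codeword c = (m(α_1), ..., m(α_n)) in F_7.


c = [4, 1, 2, 2, 0, 1]

Message polynomial: m(x) = 4 + 3·x + 1·x^2 (mod 7).
For each evaluation point α_i, compute m(α_i) mod 7:
  α_1 = 4: Horner steps 1 → 0 → 4, so m(4) = 4.
  α_2 = 1: Horner steps 1 → 4 → 1, so m(1) = 1.
  α_3 = 5: Horner steps 1 → 1 → 2, so m(5) = 2.
  α_4 = 6: Horner steps 1 → 2 → 2, so m(6) = 2.
  α_5 = 2: Horner steps 1 → 5 → 0, so m(2) = 0.
  α_6 = 3: Horner steps 1 → 6 → 1, so m(3) = 1.
Codeword c = [4, 1, 2, 2, 0, 1] ∈ F_7^6.


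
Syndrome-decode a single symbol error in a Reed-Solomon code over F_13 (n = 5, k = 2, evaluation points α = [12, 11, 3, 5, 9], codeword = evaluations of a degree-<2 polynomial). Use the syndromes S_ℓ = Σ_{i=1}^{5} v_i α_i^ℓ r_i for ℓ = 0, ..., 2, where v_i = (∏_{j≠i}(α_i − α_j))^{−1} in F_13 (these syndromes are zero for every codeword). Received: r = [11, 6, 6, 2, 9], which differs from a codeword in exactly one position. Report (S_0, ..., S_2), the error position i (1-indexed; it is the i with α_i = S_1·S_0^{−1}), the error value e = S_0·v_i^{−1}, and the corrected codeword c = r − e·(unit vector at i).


S = (11, 7, 8), error at position 3, error magnitude e = 1, c = [11, 6, 5, 2, 9].

Step 1: column multipliers v_i = (∏_{j≠i}(α_i − α_j))^{−1} mod 13.
  i = 1 (α = 12): (12−11)(12−3)(12−5)(12−9) = 1·9·7·3 = 189 ≡ 7, so v_1 = 7^{−1} = 2 (mod 13).
  i = 2 (α = 11): (11−12)(11−3)(11−5)(11−9) = (−1)·8·6·2 = −96 ≡ 8, so v_2 = 8^{−1} = 5 (mod 13).
  i = 3 (α = 3): (3−12)(3−11)(3−5)(3−9) = (−9)·(−8)·(−2)·(−6) = 864 ≡ 6, so v_3 = 6^{−1} = 11 (mod 13).
  i = 4 (α = 5): (5−12)(5−11)(5−3)(5−9) = (−7)·(−6)·2·(−4) = −336 ≡ 2, so v_4 = 2^{−1} = 7 (mod 13).
  i = 5 (α = 9): (9−12)(9−11)(9−3)(9−5) = (−3)·(−2)·6·4 = 144 ≡ 1, so v_5 = 1^{−1} = 1 (mod 13).
  v = [2, 5, 11, 7, 1].
Step 2: syndromes of r = [11, 6, 6, 2, 9] (all sums mod 13).
  S_0 = Σ v_i r_i = 2·11 + 5·6 + 11·6 + 7·2 + 1·9 = 141 ≡ 11.
  S_1 = Σ v_i α_i r_i = 2·12·11 + 5·11·6 + 11·3·6 + 7·5·2 + 1·9·9 = 943 ≡ 7.
  α_i^2 mod 13 = [1, 4, 9, 12, 3].
  S_2 = Σ v_i α_i^2 r_i = 2·1·11 + 5·4·6 + 11·9·6 + 7·12·2 + 1·3·9 = 931 ≡ 8.
  S = (11, 7, 8) ≠ 0, so r is not a codeword (an error is present).
Step 3: locate the error. For a single error e at position i, S_ℓ = v_i·e·α_i^ℓ, so α_err = S_1/S_0.
  S_0^{−1} = 11^{−1} = 6 (mod 13), so α_err = 7·6 = 42 ≡ 3 = α_3. Error position i = 3.
  Consistency check: S_2/S_1 = 8·2 = 16 ≡ 3 = α_err ✓ (single-error assumption holds).
Step 4: error magnitude e = S_0/v_3 = S_0·∏_{j≠3}(α_3 − α_j) = 11·6 = 66 ≡ 1 (mod 13).
Step 5: correct position 3: c_3 = r_3 − e = 6 − 1 ≡ 5 (mod 13). Hence c = [11, 6, 5, 2, 9].
  Check: interpolating c through the α_i gives m(x) = 3 + 5·x (degree < 2) with m(α_i) = c_i for every i, so c is indeed a codeword.


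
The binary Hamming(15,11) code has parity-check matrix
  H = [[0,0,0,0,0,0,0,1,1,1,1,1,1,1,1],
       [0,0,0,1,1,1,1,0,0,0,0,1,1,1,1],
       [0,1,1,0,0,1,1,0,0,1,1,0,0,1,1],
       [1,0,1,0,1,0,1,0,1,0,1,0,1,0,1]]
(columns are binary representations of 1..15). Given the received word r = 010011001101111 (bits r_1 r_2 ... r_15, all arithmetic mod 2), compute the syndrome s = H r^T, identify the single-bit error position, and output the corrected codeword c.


s = (0, 0, 1, 0)^T, error position = 2, corrected codeword c = 000011001101111

Compute s = H r^T mod 2 one row at a time:
  s_1 = 0 + 1 + 1 + 0 + 1 + 1 + 1 + 1 = 6 ≡ 0 (mod 2).
  s_2 = 0 + 1 + 1 + 0 + 1 + 1 + 1 + 1 = 6 ≡ 0 (mod 2).
  s_3 = 1 + 0 + 1 + 0 + 1 + 0 + 1 + 1 = 5 ≡ 1 (mod 2).
  s_4 = 0 + 0 + 1 + 0 + 1 + 0 + 1 + 1 = 4 ≡ 0 (mod 2).
s = (0, 0, 1, 0)^T — this equals column 2 of H (binary 0010), so error is at position 2.
Correct: flip bit 2 of r = 010011001101111 to get c = 000011001101111.


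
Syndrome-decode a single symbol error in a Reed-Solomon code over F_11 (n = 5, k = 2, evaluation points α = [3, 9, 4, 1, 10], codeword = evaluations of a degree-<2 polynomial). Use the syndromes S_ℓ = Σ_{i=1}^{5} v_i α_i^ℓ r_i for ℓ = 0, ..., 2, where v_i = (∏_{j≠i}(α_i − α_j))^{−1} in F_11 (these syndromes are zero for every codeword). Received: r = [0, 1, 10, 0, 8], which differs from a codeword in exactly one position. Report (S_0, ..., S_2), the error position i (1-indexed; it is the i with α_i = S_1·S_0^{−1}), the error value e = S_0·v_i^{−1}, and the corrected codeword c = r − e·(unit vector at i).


S = (2, 6, 7), error at position 1, error magnitude e = 8, c = [3, 1, 10, 0, 8].

Step 1: column multipliers v_i = (∏_{j≠i}(α_i − α_j))^{−1} mod 11.
  i = 1 (α = 3): (3−9)(3−4)(3−1)(3−10) = (−6)·(−1)·2·(−7) = −84 ≡ 4, so v_1 = 4^{−1} = 3 (mod 11).
  i = 2 (α = 9): (9−3)(9−4)(9−1)(9−10) = 6·5·8·(−1) = −240 ≡ 2, so v_2 = 2^{−1} = 6 (mod 11).
  i = 3 (α = 4): (4−3)(4−9)(4−1)(4−10) = 1·(−5)·3·(−6) = 90 ≡ 2, so v_3 = 2^{−1} = 6 (mod 11).
  i = 4 (α = 1): (1−3)(1−9)(1−4)(1−10) = (−2)·(−8)·(−3)·(−9) = 432 ≡ 3, so v_4 = 3^{−1} = 4 (mod 11).
  i = 5 (α = 10): (10−3)(10−9)(10−4)(10−1) = 7·1·6·9 = 378 ≡ 4, so v_5 = 4^{−1} = 3 (mod 11).
  v = [3, 6, 6, 4, 3].
Step 2: syndromes of r = [0, 1, 10, 0, 8] (all sums mod 11).
  S_0 = Σ v_i r_i = 3·0 + 6·1 + 6·10 + 4·0 + 3·8 = 90 ≡ 2.
  S_1 = Σ v_i α_i r_i = 3·3·0 + 6·9·1 + 6·4·10 + 4·1·0 + 3·10·8 = 534 ≡ 6.
  α_i^2 mod 11 = [9, 4, 5, 1, 1].
  S_2 = Σ v_i α_i^2 r_i = 3·9·0 + 6·4·1 + 6·5·10 + 4·1·0 + 3·1·8 = 348 ≡ 7.
  S = (2, 6, 7) ≠ 0, so r is not a codeword (an error is present).
Step 3: locate the error. For a single error e at position i, S_ℓ = v_i·e·α_i^ℓ, so α_err = S_1/S_0.
  S_0^{−1} = 2^{−1} = 6 (mod 11), so α_err = 6·6 = 36 ≡ 3 = α_1. Error position i = 1.
  Consistency check: S_2/S_1 = 7·2 = 14 ≡ 3 = α_err ✓ (single-error assumption holds).
Step 4: error magnitude e = S_0/v_1 = S_0·∏_{j≠1}(α_1 − α_j) = 2·4 = 8 ≡ 8 (mod 11).
Step 5: correct position 1: c_1 = r_1 − e = 0 − 8 ≡ 3 (mod 11). Hence c = [3, 1, 10, 0, 8].
  Check: interpolating c through the α_i gives m(x) = 4 + 7·x (degree < 2) with m(α_i) = c_i for every i, so c is indeed a codeword.


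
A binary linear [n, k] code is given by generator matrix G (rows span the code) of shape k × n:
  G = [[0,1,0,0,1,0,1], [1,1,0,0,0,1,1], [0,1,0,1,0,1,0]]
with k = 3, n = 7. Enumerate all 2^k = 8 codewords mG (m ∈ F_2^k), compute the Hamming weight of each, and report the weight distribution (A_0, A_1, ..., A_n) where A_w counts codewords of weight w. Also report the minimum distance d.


Weight distribution: A_0 = 1, A_3 = 4, A_4 = 3. Minimum distance d = 3.

Enumerate all 2^3 = 8 messages m ∈ F_2^3.
For each, compute codeword c = mG in F_2^7, then tally its weight.
  m = 000 → c = 0000000, weight = 0.
  m = 100 → c = 0100101, weight = 3.
  m = 010 → c = 1100011, weight = 4.
  m = 110 → c = 1000110, weight = 3.
  m = 001 → c = 0101010, weight = 3.
  m = 101 → c = 0001111, weight = 4.
  m = 011 → c = 1001001, weight = 3.
  m = 111 → c = 1101100, weight = 4.
Tally weights:
  weight 0: 1 codewords.
  weight 3: 4 codewords.
  weight 4: 3 codewords.
Minimum distance d = smallest w > 0 with A_w > 0 = 3.
Sanity: Σ A_w = 8 = 2^3 = 8 ✓.


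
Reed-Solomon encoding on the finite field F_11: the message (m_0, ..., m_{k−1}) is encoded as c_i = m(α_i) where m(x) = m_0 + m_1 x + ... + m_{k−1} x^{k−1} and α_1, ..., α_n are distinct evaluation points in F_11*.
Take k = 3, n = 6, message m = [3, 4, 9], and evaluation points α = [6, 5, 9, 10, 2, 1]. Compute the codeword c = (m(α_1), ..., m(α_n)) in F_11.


c = [10, 6, 9, 8, 3, 5]

Message polynomial: m(x) = 3 + 4·x + 9·x^2 (mod 11).
For each evaluation point α_i, compute m(α_i) mod 11:
  α_1 = 6: Horner steps 9 → 3 → 10, so m(6) = 10.
  α_2 = 5: Horner steps 9 → 5 → 6, so m(5) = 6.
  α_3 = 9: Horner steps 9 → 8 → 9, so m(9) = 9.
  α_4 = 10: Horner steps 9 → 6 → 8, so m(10) = 8.
  α_5 = 2: Horner steps 9 → 0 → 3, so m(2) = 3.
  α_6 = 1: Horner steps 9 → 2 → 5, so m(1) = 5.
Codeword c = [10, 6, 9, 8, 3, 5] ∈ F_11^6.


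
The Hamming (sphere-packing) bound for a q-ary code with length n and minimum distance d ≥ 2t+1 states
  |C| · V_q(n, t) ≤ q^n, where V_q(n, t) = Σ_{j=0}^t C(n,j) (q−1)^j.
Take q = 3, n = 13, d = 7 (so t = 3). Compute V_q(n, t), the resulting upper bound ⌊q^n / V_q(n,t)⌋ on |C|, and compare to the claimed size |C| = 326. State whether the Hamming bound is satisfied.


V_q(n, t) = 2627, q^n = 1594323, Hamming bound = 606, |C| = 326 ≤ bound (satisfied).

Step 1: Compute V_q(n, t) = Σ_{j=0}^3 C(n, j) (q−1)^j.
  j = 0: C(13,0)·(2)^0 = 1·1 = 1.
  j = 1: C(13,1)·(2)^1 = 13·2 = 26.
  j = 2: C(13,2)·(2)^2 = 78·4 = 312.
  j = 3: C(13,3)·(2)^3 = 286·8 = 2288.
  V_q(n, t) = 1 + 26 + 312 + 2288 = 2627.
Step 2: q^n = 3^13 = 1594323.
Step 3: Hamming bound ⌊q^n / V_q(n,t)⌋ = ⌊1594323/2627⌋ = 606.
Step 4: Compare |C| = 326 to 606: satisfied.
The claimed |C| lies below the Hamming bound.


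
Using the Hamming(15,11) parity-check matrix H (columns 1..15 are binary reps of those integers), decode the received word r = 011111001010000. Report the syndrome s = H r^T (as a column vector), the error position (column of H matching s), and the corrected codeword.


s = (0, 1, 0, 0)^T, error position = 4, corrected codeword c = 011011001010000

Compute s = H r^T mod 2 one row at a time:
  s_1 = 0 + 1 + 0 + 1 + 0 + 0 + 0 + 0 = 2 ≡ 0 (mod 2).
  s_2 = 1 + 1 + 1 + 0 + 0 + 0 + 0 + 0 = 3 ≡ 1 (mod 2).
  s_3 = 1 + 1 + 1 + 0 + 0 + 1 + 0 + 0 = 4 ≡ 0 (mod 2).
  s_4 = 0 + 1 + 1 + 0 + 1 + 1 + 0 + 0 = 4 ≡ 0 (mod 2).
s = (0, 1, 0, 0)^T — this equals column 4 of H (binary 0100), so error is at position 4.
Correct: flip bit 4 of r = 011111001010000 to get c = 011011001010000.


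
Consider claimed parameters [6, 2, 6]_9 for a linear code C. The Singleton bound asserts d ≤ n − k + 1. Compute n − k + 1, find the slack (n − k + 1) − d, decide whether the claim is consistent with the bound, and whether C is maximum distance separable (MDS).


Singleton RHS = n − k + 1 = 5, slack = -1, bound violated (no such code; not MDS).

Singleton bound: d ≤ n − k + 1.
Here n = 6, k = 2, so n − k + 1 = 5.
Given d = 6, check d ≤ 5: NO.
Slack = (n − k + 1) − d = -1.
The slack is negative: d = 6 exceeds n − k + 1 = 5 by 1, so the Singleton bound is violated and no linear [6, 2, 6]_9 code can exist. In particular it is not MDS (MDS requires d = n − k + 1 exactly).
Description: the claimed parameters are [6, 2, 6]_9; such a code would be impossible (violates the Singleton bound).


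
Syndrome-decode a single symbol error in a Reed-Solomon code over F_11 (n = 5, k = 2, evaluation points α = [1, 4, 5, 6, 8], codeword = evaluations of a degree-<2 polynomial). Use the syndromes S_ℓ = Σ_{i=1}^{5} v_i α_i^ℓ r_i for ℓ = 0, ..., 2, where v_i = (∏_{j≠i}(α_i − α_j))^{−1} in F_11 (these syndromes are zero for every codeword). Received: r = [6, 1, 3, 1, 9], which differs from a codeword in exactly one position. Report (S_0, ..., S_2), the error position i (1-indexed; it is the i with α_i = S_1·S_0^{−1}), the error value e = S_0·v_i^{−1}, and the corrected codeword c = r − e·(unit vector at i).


S = (9, 10, 5), error at position 4, error magnitude e = 7, c = [6, 1, 3, 5, 9].

Step 1: column multipliers v_i = (∏_{j≠i}(α_i − α_j))^{−1} mod 11.
  i = 1 (α = 1): (1−4)(1−5)(1−6)(1−8) = (−3)·(−4)·(−5)·(−7) = 420 ≡ 2, so v_1 = 2^{−1} = 6 (mod 11).
  i = 2 (α = 4): (4−1)(4−5)(4−6)(4−8) = 3·(−1)·(−2)·(−4) = −24 ≡ 9, so v_2 = 9^{−1} = 5 (mod 11).
  i = 3 (α = 5): (5−1)(5−4)(5−6)(5−8) = 4·1·(−1)·(−3) = 12 ≡ 1, so v_3 = 1^{−1} = 1 (mod 11).
  i = 4 (α = 6): (6−1)(6−4)(6−5)(6−8) = 5·2·1·(−2) = −20 ≡ 2, so v_4 = 2^{−1} = 6 (mod 11).
  i = 5 (α = 8): (8−1)(8−4)(8−5)(8−6) = 7·4·3·2 = 168 ≡ 3, so v_5 = 3^{−1} = 4 (mod 11).
  v = [6, 5, 1, 6, 4].
Step 2: syndromes of r = [6, 1, 3, 1, 9] (all sums mod 11).
  S_0 = Σ v_i r_i = 6·6 + 5·1 + 1·3 + 6·1 + 4·9 = 86 ≡ 9.
  S_1 = Σ v_i α_i r_i = 6·1·6 + 5·4·1 + 1·5·3 + 6·6·1 + 4·8·9 = 395 ≡ 10.
  α_i^2 mod 11 = [1, 5, 3, 3, 9].
  S_2 = Σ v_i α_i^2 r_i = 6·1·6 + 5·5·1 + 1·3·3 + 6·3·1 + 4·9·9 = 412 ≡ 5.
  S = (9, 10, 5) ≠ 0, so r is not a codeword (an error is present).
Step 3: locate the error. For a single error e at position i, S_ℓ = v_i·e·α_i^ℓ, so α_err = S_1/S_0.
  S_0^{−1} = 9^{−1} = 5 (mod 11), so α_err = 10·5 = 50 ≡ 6 = α_4. Error position i = 4.
  Consistency check: S_2/S_1 = 5·10 = 50 ≡ 6 = α_err ✓ (single-error assumption holds).
Step 4: error magnitude e = S_0/v_4 = S_0·∏_{j≠4}(α_4 − α_j) = 9·2 = 18 ≡ 7 (mod 11).
Step 5: correct position 4: c_4 = r_4 − e = 1 − 7 ≡ 5 (mod 11). Hence c = [6, 1, 3, 5, 9].
  Check: interpolating c through the α_i gives m(x) = 4 + 2·x (degree < 2) with m(α_i) = c_i for every i, so c is indeed a codeword.


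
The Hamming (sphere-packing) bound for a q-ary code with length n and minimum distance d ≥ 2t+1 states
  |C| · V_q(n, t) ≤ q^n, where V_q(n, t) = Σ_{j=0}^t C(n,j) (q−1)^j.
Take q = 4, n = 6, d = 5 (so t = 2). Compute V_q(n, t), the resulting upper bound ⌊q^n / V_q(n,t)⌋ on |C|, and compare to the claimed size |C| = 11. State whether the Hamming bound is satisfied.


V_q(n, t) = 154, q^n = 4096, Hamming bound = 26, |C| = 11 ≤ bound (satisfied).

Step 1: Compute V_q(n, t) = Σ_{j=0}^2 C(n, j) (q−1)^j.
  j = 0: C(6,0)·(3)^0 = 1·1 = 1.
  j = 1: C(6,1)·(3)^1 = 6·3 = 18.
  j = 2: C(6,2)·(3)^2 = 15·9 = 135.
  V_q(n, t) = 1 + 18 + 135 = 154.
Step 2: q^n = 4^6 = 4096.
Step 3: Hamming bound ⌊q^n / V_q(n,t)⌋ = ⌊4096/154⌋ = 26.
Step 4: Compare |C| = 11 to 26: satisfied.
The claimed |C| lies below the Hamming bound.


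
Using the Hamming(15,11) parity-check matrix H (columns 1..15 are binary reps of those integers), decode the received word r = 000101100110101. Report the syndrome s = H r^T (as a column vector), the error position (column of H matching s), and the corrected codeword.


s = (0, 1, 1, 0)^T, error position = 6, corrected codeword c = 000100100110101

Compute s = H r^T mod 2 one row at a time:
  s_1 = 0 + 0 + 1 + 1 + 0 + 1 + 0 + 1 = 4 ≡ 0 (mod 2).
  s_2 = 1 + 0 + 1 + 1 + 0 + 1 + 0 + 1 = 5 ≡ 1 (mod 2).
  s_3 = 0 + 0 + 1 + 1 + 1 + 1 + 0 + 1 = 5 ≡ 1 (mod 2).
  s_4 = 0 + 0 + 0 + 1 + 0 + 1 + 1 + 1 = 4 ≡ 0 (mod 2).
s = (0, 1, 1, 0)^T — this equals column 6 of H (binary 0110), so error is at position 6.
Correct: flip bit 6 of r = 000101100110101 to get c = 000100100110101.


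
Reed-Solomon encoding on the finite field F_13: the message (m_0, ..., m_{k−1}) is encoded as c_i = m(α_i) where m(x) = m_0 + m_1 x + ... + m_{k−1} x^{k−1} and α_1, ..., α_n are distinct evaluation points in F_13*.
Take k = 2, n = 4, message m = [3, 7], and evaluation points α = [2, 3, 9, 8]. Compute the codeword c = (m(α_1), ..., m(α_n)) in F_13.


c = [4, 11, 1, 7]

Message polynomial: m(x) = 3 + 7·x (mod 13).
For each evaluation point α_i, compute m(α_i) mod 13:
  α_1 = 2: Horner steps 7 → 4, so m(2) = 4.
  α_2 = 3: Horner steps 7 → 11, so m(3) = 11.
  α_3 = 9: Horner steps 7 → 1, so m(9) = 1.
  α_4 = 8: Horner steps 7 → 7, so m(8) = 7.
Codeword c = [4, 11, 1, 7] ∈ F_13^4.


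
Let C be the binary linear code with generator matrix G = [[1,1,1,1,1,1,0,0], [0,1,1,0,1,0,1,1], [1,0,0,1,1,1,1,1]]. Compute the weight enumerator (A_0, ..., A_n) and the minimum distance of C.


Weight distribution: A_0 = 1, A_1 = 1, A_4 = 1, A_5 = 3, A_6 = 2. Minimum distance d = 1.

Enumerate all 2^3 = 8 messages m ∈ F_2^3.
For each, compute codeword c = mG in F_2^8, then tally its weight.
  m = 000 → c = 00000000, weight = 0.
  m = 100 → c = 11111100, weight = 6.
  m = 010 → c = 01101011, weight = 5.
  m = 110 → c = 10010111, weight = 5.
  m = 001 → c = 10011111, weight = 6.
  m = 101 → c = 01100011, weight = 4.
  m = 011 → c = 11110100, weight = 5.
  m = 111 → c = 00001000, weight = 1.
Tally weights:
  weight 0: 1 codewords.
  weight 1: 1 codewords.
  weight 4: 1 codewords.
  weight 5: 3 codewords.
  weight 6: 2 codewords.
Minimum distance d = smallest w > 0 with A_w > 0 = 1.
Sanity: Σ A_w = 8 = 2^3 = 8 ✓.


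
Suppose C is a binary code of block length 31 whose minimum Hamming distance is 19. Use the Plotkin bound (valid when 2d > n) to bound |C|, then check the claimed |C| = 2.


Plotkin bound M ≤ 4; given |C| = 2 ≤ bound (satisfied).

Check applicability: 2d = 38, n = 31.
2d − n = 7 > 0, so Plotkin applies.
Compute d/(2d−n) = 19/7 ≈ 2.7143.
⌊d/(2d−n)⌋ = 2.
Plotkin bound: M ≤ 2·2 = 4.
Given |C| = 2, check: satisfied.
This |C| is below the Plotkin bound.


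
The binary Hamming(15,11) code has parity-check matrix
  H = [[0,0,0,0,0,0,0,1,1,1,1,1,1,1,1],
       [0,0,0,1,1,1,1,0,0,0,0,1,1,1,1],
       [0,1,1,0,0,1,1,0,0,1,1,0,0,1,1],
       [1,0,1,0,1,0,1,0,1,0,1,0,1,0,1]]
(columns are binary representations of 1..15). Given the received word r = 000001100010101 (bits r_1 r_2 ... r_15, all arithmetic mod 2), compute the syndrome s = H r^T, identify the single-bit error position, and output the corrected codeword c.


s = (1, 0, 0, 0)^T, error position = 8, corrected codeword c = 000001110010101

Compute s = H r^T mod 2 one row at a time:
  s_1 = 0 + 0 + 0 + 1 + 0 + 1 + 0 + 1 = 3 ≡ 1 (mod 2).
  s_2 = 0 + 0 + 1 + 1 + 0 + 1 + 0 + 1 = 4 ≡ 0 (mod 2).
  s_3 = 0 + 0 + 1 + 1 + 0 + 1 + 0 + 1 = 4 ≡ 0 (mod 2).
  s_4 = 0 + 0 + 0 + 1 + 0 + 1 + 1 + 1 = 4 ≡ 0 (mod 2).
s = (1, 0, 0, 0)^T — this equals column 8 of H (binary 1000), so error is at position 8.
Correct: flip bit 8 of r = 000001100010101 to get c = 000001110010101.


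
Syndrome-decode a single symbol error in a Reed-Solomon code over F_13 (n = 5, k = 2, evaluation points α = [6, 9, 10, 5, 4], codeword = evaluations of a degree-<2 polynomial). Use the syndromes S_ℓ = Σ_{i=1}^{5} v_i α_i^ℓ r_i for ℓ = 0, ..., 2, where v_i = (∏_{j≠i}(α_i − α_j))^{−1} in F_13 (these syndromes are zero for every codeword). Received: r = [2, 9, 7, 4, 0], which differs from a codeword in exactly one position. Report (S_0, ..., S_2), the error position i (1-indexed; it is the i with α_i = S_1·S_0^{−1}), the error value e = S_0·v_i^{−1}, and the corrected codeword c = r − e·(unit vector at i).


S = (9, 10, 1), error at position 5, error magnitude e = 7, c = [2, 9, 7, 4, 6].

Step 1: column multipliers v_i = (∏_{j≠i}(α_i − α_j))^{−1} mod 13.
  i = 1 (α = 6): (6−9)(6−10)(6−5)(6−4) = (−3)·(−4)·1·2 = 24 ≡ 11, so v_1 = 11^{−1} = 6 (mod 13).
  i = 2 (α = 9): (9−6)(9−10)(9−5)(9−4) = 3·(−1)·4·5 = −60 ≡ 5, so v_2 = 5^{−1} = 8 (mod 13).
  i = 3 (α = 10): (10−6)(10−9)(10−5)(10−4) = 4·1·5·6 = 120 ≡ 3, so v_3 = 3^{−1} = 9 (mod 13).
  i = 4 (α = 5): (5−6)(5−9)(5−10)(5−4) = (−1)·(−4)·(−5)·1 = −20 ≡ 6, so v_4 = 6^{−1} = 11 (mod 13).
  i = 5 (α = 4): (4−6)(4−9)(4−10)(4−5) = (−2)·(−5)·(−6)·(−1) = 60 ≡ 8, so v_5 = 8^{−1} = 5 (mod 13).
  v = [6, 8, 9, 11, 5].
Step 2: syndromes of r = [2, 9, 7, 4, 0] (all sums mod 13).
  S_0 = Σ v_i r_i = 6·2 + 8·9 + 9·7 + 11·4 + 5·0 = 191 ≡ 9.
  S_1 = Σ v_i α_i r_i = 6·6·2 + 8·9·9 + 9·10·7 + 11·5·4 + 5·4·0 = 1570 ≡ 10.
  α_i^2 mod 13 = [10, 3, 9, 12, 3].
  S_2 = Σ v_i α_i^2 r_i = 6·10·2 + 8·3·9 + 9·9·7 + 11·12·4 + 5·3·0 = 1431 ≡ 1.
  S = (9, 10, 1) ≠ 0, so r is not a codeword (an error is present).
Step 3: locate the error. For a single error e at position i, S_ℓ = v_i·e·α_i^ℓ, so α_err = S_1/S_0.
  S_0^{−1} = 9^{−1} = 3 (mod 13), so α_err = 10·3 = 30 ≡ 4 = α_5. Error position i = 5.
  Consistency check: S_2/S_1 = 1·4 = 4 ≡ 4 = α_err ✓ (single-error assumption holds).
Step 4: error magnitude e = S_0/v_5 = S_0·∏_{j≠5}(α_5 − α_j) = 9·8 = 72 ≡ 7 (mod 13).
Step 5: correct position 5: c_5 = r_5 − e = 0 − 7 ≡ 6 (mod 13). Hence c = [2, 9, 7, 4, 6].
  Check: interpolating c through the α_i gives m(x) = 1 + 11·x (degree < 2) with m(α_i) = c_i for every i, so c is indeed a codeword.


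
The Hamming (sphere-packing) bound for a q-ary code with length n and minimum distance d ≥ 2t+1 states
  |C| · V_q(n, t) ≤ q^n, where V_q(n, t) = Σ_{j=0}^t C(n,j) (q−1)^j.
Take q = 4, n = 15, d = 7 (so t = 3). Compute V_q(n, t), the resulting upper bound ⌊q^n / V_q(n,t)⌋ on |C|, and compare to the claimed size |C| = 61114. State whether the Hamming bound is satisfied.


V_q(n, t) = 13276, q^n = 1073741824, Hamming bound = 80878, |C| = 61114 ≤ bound (satisfied).

Step 1: Compute V_q(n, t) = Σ_{j=0}^3 C(n, j) (q−1)^j.
  j = 0: C(15,0)·(3)^0 = 1·1 = 1.
  j = 1: C(15,1)·(3)^1 = 15·3 = 45.
  j = 2: C(15,2)·(3)^2 = 105·9 = 945.
  j = 3: C(15,3)·(3)^3 = 455·27 = 12285.
  V_q(n, t) = 1 + 45 + 945 + 12285 = 13276.
Step 2: q^n = 4^15 = 1073741824.
Step 3: Hamming bound ⌊q^n / V_q(n,t)⌋ = ⌊1073741824/13276⌋ = 80878.
Step 4: Compare |C| = 61114 to 80878: satisfied.
The claimed |C| lies below the Hamming bound.


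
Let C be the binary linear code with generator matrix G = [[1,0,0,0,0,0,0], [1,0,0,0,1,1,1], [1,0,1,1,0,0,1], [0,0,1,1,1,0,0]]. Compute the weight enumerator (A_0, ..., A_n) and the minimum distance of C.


Weight distribution: A_0 = 1, A_1 = 2, A_2 = 2, A_3 = 4, A_4 = 5, A_5 = 2. Minimum distance d = 1.

Enumerate all 2^4 = 16 messages m ∈ F_2^4.
For each, compute codeword c = mG in F_2^7, then tally its weight.
  m = 0000 → c = 0000000, weight = 0.
  m = 1000 → c = 1000000, weight = 1.
  m = 0100 → c = 1000111, weight = 4.
  m = 1100 → c = 0000111, weight = 3.
  m = 0010 → c = 1011001, weight = 4.
  m = 1010 → c = 0011001, weight = 3.
  m = 0110 → c = 0011110, weight = 4.
  m = 1110 → c = 1011110, weight = 5.
  m = 0001 → c = 0011100, weight = 3.
  m = 1001 → c = 1011100, weight = 4.
  m = 0101 → c = 1011011, weight = 5.
  m = 1101 → c = 0011011, weight = 4.
  m = 0011 → c = 1000101, weight = 3.
  m = 1011 → c = 0000101, weight = 2.
  m = 0111 → c = 0000010, weight = 1.
  m = 1111 → c = 1000010, weight = 2.
Tally weights:
  weight 0: 1 codewords.
  weight 1: 2 codewords.
  weight 2: 2 codewords.
  weight 3: 4 codewords.
  weight 4: 5 codewords.
  weight 5: 2 codewords.
Minimum distance d = smallest w > 0 with A_w > 0 = 1.
Sanity: Σ A_w = 16 = 2^4 = 16 ✓.


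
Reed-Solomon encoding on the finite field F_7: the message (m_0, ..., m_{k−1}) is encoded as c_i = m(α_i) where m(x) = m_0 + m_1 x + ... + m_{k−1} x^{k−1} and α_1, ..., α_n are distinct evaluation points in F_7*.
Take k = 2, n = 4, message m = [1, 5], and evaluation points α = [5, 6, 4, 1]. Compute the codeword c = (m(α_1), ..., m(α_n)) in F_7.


c = [5, 3, 0, 6]

Message polynomial: m(x) = 1 + 5·x (mod 7).
For each evaluation point α_i, compute m(α_i) mod 7:
  α_1 = 5: Horner steps 5 → 5, so m(5) = 5.
  α_2 = 6: Horner steps 5 → 3, so m(6) = 3.
  α_3 = 4: Horner steps 5 → 0, so m(4) = 0.
  α_4 = 1: Horner steps 5 → 6, so m(1) = 6.
Codeword c = [5, 3, 0, 6] ∈ F_7^4.


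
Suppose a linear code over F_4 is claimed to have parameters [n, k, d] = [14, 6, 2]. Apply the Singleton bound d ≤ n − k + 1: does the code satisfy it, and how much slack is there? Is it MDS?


Singleton RHS = n − k + 1 = 9, slack = 7, bound satisfied, not MDS.

Singleton bound: d ≤ n − k + 1.
Here n = 14, k = 6, so n − k + 1 = 9.
Given d = 2, check d ≤ 9: YES.
Slack = (n − k + 1) − d = 7.
The code is NOT MDS (slack = 7 > 0).
Description: the claimed parameters are [14, 6, 2]_4; such a code would be non-MDS.


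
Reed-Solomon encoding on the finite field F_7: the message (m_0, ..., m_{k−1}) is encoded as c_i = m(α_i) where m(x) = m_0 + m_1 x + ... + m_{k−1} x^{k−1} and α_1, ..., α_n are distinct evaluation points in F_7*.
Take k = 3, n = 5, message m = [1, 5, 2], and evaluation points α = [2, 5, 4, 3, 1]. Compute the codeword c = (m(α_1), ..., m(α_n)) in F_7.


c = [5, 6, 4, 6, 1]

Message polynomial: m(x) = 1 + 5·x + 2·x^2 (mod 7).
For each evaluation point α_i, compute m(α_i) mod 7:
  α_1 = 2: Horner steps 2 → 2 → 5, so m(2) = 5.
  α_2 = 5: Horner steps 2 → 1 → 6, so m(5) = 6.
  α_3 = 4: Horner steps 2 → 6 → 4, so m(4) = 4.
  α_4 = 3: Horner steps 2 → 4 → 6, so m(3) = 6.
  α_5 = 1: Horner steps 2 → 0 → 1, so m(1) = 1.
Codeword c = [5, 6, 4, 6, 1] ∈ F_7^5.


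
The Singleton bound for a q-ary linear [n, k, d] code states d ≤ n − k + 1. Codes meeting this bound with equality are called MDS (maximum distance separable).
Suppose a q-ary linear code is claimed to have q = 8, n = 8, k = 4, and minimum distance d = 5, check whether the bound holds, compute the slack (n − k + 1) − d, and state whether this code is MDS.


Singleton RHS = n − k + 1 = 5, slack = 0, bound satisfied, MDS.

Singleton bound: d ≤ n − k + 1.
Here n = 8, k = 4, so n − k + 1 = 5.
Given d = 5, check d ≤ 5: YES.
Slack = (n − k + 1) − d = 0.
The code is MDS (slack = 0).
Description: the claimed parameters are [8, 4, 5]_8; such a code would be MDS (meets Singleton bound).


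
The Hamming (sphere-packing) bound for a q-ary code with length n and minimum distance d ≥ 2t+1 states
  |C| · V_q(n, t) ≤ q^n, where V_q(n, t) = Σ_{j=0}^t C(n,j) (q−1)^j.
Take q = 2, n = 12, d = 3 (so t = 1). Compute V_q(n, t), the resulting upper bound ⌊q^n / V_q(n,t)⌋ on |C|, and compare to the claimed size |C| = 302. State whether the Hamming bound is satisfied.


V_q(n, t) = 13, q^n = 4096, Hamming bound = 315, |C| = 302 ≤ bound (satisfied).

Step 1: Compute V_q(n, t) = Σ_{j=0}^1 C(n, j) (q−1)^j.
  j = 0: C(12,0)·(1)^0 = 1·1 = 1.
  j = 1: C(12,1)·(1)^1 = 12·1 = 12.
  V_q(n, t) = 1 + 12 = 13.
Step 2: q^n = 2^12 = 4096.
Step 3: Hamming bound ⌊q^n / V_q(n,t)⌋ = ⌊4096/13⌋ = 315.
Step 4: Compare |C| = 302 to 315: satisfied.
The claimed |C| lies below the Hamming bound.


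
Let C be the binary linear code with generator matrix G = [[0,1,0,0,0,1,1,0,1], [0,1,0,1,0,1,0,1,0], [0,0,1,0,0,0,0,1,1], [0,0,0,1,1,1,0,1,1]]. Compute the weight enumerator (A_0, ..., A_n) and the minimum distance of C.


Weight distribution: A_0 = 1, A_3 = 4, A_4 = 5, A_5 = 4, A_6 = 2. Minimum distance d = 3.

Enumerate all 2^4 = 16 messages m ∈ F_2^4.
For each, compute codeword c = mG in F_2^9, then tally its weight.
  m = 0000 → c = 000000000, weight = 0.
  m = 1000 → c = 010001101, weight = 4.
  m = 0100 → c = 010101010, weight = 4.
  m = 1100 → c = 000100111, weight = 4.
  m = 0010 → c = 001000011, weight = 3.
  m = 1010 → c = 011001110, weight = 5.
  m = 0110 → c = 011101001, weight = 5.
  m = 1110 → c = 001100100, weight = 3.
  m = 0001 → c = 000111011, weight = 5.
  m = 1001 → c = 010110110, weight = 5.
  m = 0101 → c = 010010001, weight = 3.
  m = 1101 → c = 000011100, weight = 3.
  m = 0011 → c = 001111000, weight = 4.
  m = 1011 → c = 011110101, weight = 6.
  m = 0111 → c = 011010010, weight = 4.
  m = 1111 → c = 001011111, weight = 6.
Tally weights:
  weight 0: 1 codewords.
  weight 3: 4 codewords.
  weight 4: 5 codewords.
  weight 5: 4 codewords.
  weight 6: 2 codewords.
Minimum distance d = smallest w > 0 with A_w > 0 = 3.
Sanity: Σ A_w = 16 = 2^4 = 16 ✓.


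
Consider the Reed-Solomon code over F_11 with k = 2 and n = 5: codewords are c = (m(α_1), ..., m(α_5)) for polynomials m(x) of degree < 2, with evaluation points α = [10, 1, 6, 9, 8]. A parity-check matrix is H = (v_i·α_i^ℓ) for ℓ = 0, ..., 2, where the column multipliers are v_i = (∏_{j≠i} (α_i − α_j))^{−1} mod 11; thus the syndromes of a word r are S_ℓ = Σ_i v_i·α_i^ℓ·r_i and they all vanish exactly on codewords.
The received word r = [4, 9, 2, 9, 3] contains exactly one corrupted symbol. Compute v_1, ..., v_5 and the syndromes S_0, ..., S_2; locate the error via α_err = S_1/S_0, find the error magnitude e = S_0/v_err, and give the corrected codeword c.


S = (4, 4, 4), error at position 2, error magnitude e = 4, c = [4, 5, 2, 9, 3].

Step 1: column multipliers v_i = (∏_{j≠i}(α_i − α_j))^{−1} mod 11.
  i = 1 (α = 10): (10−1)(10−6)(10−9)(10−8) = 9·4·1·2 = 72 ≡ 6, so v_1 = 6^{−1} = 2 (mod 11).
  i = 2 (α = 1): (1−10)(1−6)(1−9)(1−8) = (−9)·(−5)·(−8)·(−7) = 2520 ≡ 1, so v_2 = 1^{−1} = 1 (mod 11).
  i = 3 (α = 6): (6−10)(6−1)(6−9)(6−8) = (−4)·5·(−3)·(−2) = −120 ≡ 1, so v_3 = 1^{−1} = 1 (mod 11).
  i = 4 (α = 9): (9−10)(9−1)(9−6)(9−8) = (−1)·8·3·1 = −24 ≡ 9, so v_4 = 9^{−1} = 5 (mod 11).
  i = 5 (α = 8): (8−10)(8−1)(8−6)(8−9) = (−2)·7·2·(−1) = 28 ≡ 6, so v_5 = 6^{−1} = 2 (mod 11).
  v = [2, 1, 1, 5, 2].
Step 2: syndromes of r = [4, 9, 2, 9, 3] (all sums mod 11).
  S_0 = Σ v_i r_i = 2·4 + 1·9 + 1·2 + 5·9 + 2·3 = 70 ≡ 4.
  S_1 = Σ v_i α_i r_i = 2·10·4 + 1·1·9 + 1·6·2 + 5·9·9 + 2·8·3 = 554 ≡ 4.
  α_i^2 mod 11 = [1, 1, 3, 4, 9].
  S_2 = Σ v_i α_i^2 r_i = 2·1·4 + 1·1·9 + 1·3·2 + 5·4·9 + 2·9·3 = 257 ≡ 4.
  S = (4, 4, 4) ≠ 0, so r is not a codeword (an error is present).
Step 3: locate the error. For a single error e at position i, S_ℓ = v_i·e·α_i^ℓ, so α_err = S_1/S_0.
  S_0^{−1} = 4^{−1} = 3 (mod 11), so α_err = 4·3 = 12 ≡ 1 = α_2. Error position i = 2.
  Consistency check: S_2/S_1 = 4·3 = 12 ≡ 1 = α_err ✓ (single-error assumption holds).
Step 4: error magnitude e = S_0/v_2 = S_0·∏_{j≠2}(α_2 − α_j) = 4·1 = 4 ≡ 4 (mod 11).
Step 5: correct position 2: c_2 = r_2 − e = 9 − 4 ≡ 5 (mod 11). Hence c = [4, 5, 2, 9, 3].
  Check: interpolating c through the α_i gives m(x) = 10 + 6·x (degree < 2) with m(α_i) = c_i for every i, so c is indeed a codeword.


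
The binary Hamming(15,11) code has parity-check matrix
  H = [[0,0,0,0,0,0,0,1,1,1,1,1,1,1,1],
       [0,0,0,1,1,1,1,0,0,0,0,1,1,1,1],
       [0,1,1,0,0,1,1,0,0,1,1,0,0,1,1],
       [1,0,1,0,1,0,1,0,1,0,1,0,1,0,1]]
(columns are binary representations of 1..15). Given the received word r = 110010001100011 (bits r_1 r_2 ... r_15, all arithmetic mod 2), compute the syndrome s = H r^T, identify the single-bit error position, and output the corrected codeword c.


s = (0, 1, 0, 0)^T, error position = 4, corrected codeword c = 110110001100011

Compute s = H r^T mod 2 one row at a time:
  s_1 = 0 + 1 + 1 + 0 + 0 + 0 + 1 + 1 = 4 ≡ 0 (mod 2).
  s_2 = 0 + 1 + 0 + 0 + 0 + 0 + 1 + 1 = 3 ≡ 1 (mod 2).
  s_3 = 1 + 0 + 0 + 0 + 1 + 0 + 1 + 1 = 4 ≡ 0 (mod 2).
  s_4 = 1 + 0 + 1 + 0 + 1 + 0 + 0 + 1 = 4 ≡ 0 (mod 2).
s = (0, 1, 0, 0)^T — this equals column 4 of H (binary 0100), so error is at position 4.
Correct: flip bit 4 of r = 110010001100011 to get c = 110110001100011.


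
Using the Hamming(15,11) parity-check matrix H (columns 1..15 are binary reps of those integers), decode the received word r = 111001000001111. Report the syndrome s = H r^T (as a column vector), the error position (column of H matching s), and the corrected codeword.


s = (0, 1, 1, 0)^T, error position = 6, corrected codeword c = 111000000001111

Compute s = H r^T mod 2 one row at a time:
  s_1 = 0 + 0 + 0 + 0 + 1 + 1 + 1 + 1 = 4 ≡ 0 (mod 2).
  s_2 = 0 + 0 + 1 + 0 + 1 + 1 + 1 + 1 = 5 ≡ 1 (mod 2).
  s_3 = 1 + 1 + 1 + 0 + 0 + 0 + 1 + 1 = 5 ≡ 1 (mod 2).
  s_4 = 1 + 1 + 0 + 0 + 0 + 0 + 1 + 1 = 4 ≡ 0 (mod 2).
s = (0, 1, 1, 0)^T — this equals column 6 of H (binary 0110), so error is at position 6.
Correct: flip bit 6 of r = 111001000001111 to get c = 111000000001111.


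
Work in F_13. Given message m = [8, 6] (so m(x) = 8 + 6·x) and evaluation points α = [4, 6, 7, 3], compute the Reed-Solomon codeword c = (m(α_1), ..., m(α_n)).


c = [6, 5, 11, 0]

Message polynomial: m(x) = 8 + 6·x (mod 13).
For each evaluation point α_i, compute m(α_i) mod 13:
  α_1 = 4: Horner steps 6 → 6, so m(4) = 6.
  α_2 = 6: Horner steps 6 → 5, so m(6) = 5.
  α_3 = 7: Horner steps 6 → 11, so m(7) = 11.
  α_4 = 3: Horner steps 6 → 0, so m(3) = 0.
Codeword c = [6, 5, 11, 0] ∈ F_13^4.


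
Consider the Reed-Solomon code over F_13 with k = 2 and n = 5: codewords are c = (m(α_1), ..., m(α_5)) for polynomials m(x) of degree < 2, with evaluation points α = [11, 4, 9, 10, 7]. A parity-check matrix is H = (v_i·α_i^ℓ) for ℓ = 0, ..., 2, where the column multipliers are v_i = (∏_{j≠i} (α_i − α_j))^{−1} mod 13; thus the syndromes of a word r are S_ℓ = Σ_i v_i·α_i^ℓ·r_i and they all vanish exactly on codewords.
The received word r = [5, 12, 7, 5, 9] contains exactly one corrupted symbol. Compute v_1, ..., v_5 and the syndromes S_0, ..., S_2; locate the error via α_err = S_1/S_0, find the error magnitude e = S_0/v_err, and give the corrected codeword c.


S = (8, 2, 7), error at position 4, error magnitude e = 12, c = [5, 12, 7, 6, 9].

Step 1: column multipliers v_i = (∏_{j≠i}(α_i − α_j))^{−1} mod 13.
  i = 1 (α = 11): (11−4)(11−9)(11−10)(11−7) = 7·2·1·4 = 56 ≡ 4, so v_1 = 4^{−1} = 10 (mod 13).
  i = 2 (α = 4): (4−11)(4−9)(4−10)(4−7) = (−7)·(−5)·(−6)·(−3) = 630 ≡ 6, so v_2 = 6^{−1} = 11 (mod 13).
  i = 3 (α = 9): (9−11)(9−4)(9−10)(9−7) = (−2)·5·(−1)·2 = 20 ≡ 7, so v_3 = 7^{−1} = 2 (mod 13).
  i = 4 (α = 10): (10−11)(10−4)(10−9)(10−7) = (−1)·6·1·3 = −18 ≡ 8, so v_4 = 8^{−1} = 5 (mod 13).
  i = 5 (α = 7): (7−11)(7−4)(7−9)(7−10) = (−4)·3·(−2)·(−3) = −72 ≡ 6, so v_5 = 6^{−1} = 11 (mod 13).
  v = [10, 11, 2, 5, 11].
Step 2: syndromes of r = [5, 12, 7, 5, 9] (all sums mod 13).
  S_0 = Σ v_i r_i = 10·5 + 11·12 + 2·7 + 5·5 + 11·9 = 320 ≡ 8.
  S_1 = Σ v_i α_i r_i = 10·11·5 + 11·4·12 + 2·9·7 + 5·10·5 + 11·7·9 = 2147 ≡ 2.
  α_i^2 mod 13 = [4, 3, 3, 9, 10].
  S_2 = Σ v_i α_i^2 r_i = 10·4·5 + 11·3·12 + 2·3·7 + 5·9·5 + 11·10·9 = 1853 ≡ 7.
  S = (8, 2, 7) ≠ 0, so r is not a codeword (an error is present).
Step 3: locate the error. For a single error e at position i, S_ℓ = v_i·e·α_i^ℓ, so α_err = S_1/S_0.
  S_0^{−1} = 8^{−1} = 5 (mod 13), so α_err = 2·5 = 10 ≡ 10 = α_4. Error position i = 4.
  Consistency check: S_2/S_1 = 7·7 = 49 ≡ 10 = α_err ✓ (single-error assumption holds).
Step 4: error magnitude e = S_0/v_4 = S_0·∏_{j≠4}(α_4 − α_j) = 8·8 = 64 ≡ 12 (mod 13).
Step 5: correct position 4: c_4 = r_4 − e = 5 − 12 ≡ 6 (mod 13). Hence c = [5, 12, 7, 6, 9].
  Check: interpolating c through the α_i gives m(x) = 3 + 12·x (degree < 2) with m(α_i) = c_i for every i, so c is indeed a codeword.


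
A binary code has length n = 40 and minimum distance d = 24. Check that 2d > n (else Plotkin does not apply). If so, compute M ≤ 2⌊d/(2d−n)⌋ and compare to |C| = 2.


Plotkin bound M ≤ 6; given |C| = 2 ≤ bound (satisfied).

Check applicability: 2d = 48, n = 40.
2d − n = 8 > 0, so Plotkin applies.
Compute d/(2d−n) = 24/8 ≈ 3.0000.
⌊d/(2d−n)⌋ = 3.
Plotkin bound: M ≤ 2·3 = 6.
Given |C| = 2, check: satisfied.
This |C| is below the Plotkin bound.


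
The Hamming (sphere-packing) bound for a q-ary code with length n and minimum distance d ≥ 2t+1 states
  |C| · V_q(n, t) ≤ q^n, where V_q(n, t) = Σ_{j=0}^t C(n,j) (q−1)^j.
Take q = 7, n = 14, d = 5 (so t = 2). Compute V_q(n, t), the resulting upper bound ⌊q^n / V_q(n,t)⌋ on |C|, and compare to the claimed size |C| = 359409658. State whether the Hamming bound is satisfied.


V_q(n, t) = 3361, q^n = 678223072849, Hamming bound = 201792047, |C| = 359409658 > bound (violated).

Step 1: Compute V_q(n, t) = Σ_{j=0}^2 C(n, j) (q−1)^j.
  j = 0: C(14,0)·(6)^0 = 1·1 = 1.
  j = 1: C(14,1)·(6)^1 = 14·6 = 84.
  j = 2: C(14,2)·(6)^2 = 91·36 = 3276.
  V_q(n, t) = 1 + 84 + 3276 = 3361.
Step 2: q^n = 7^14 = 678223072849.
Step 3: Hamming bound ⌊q^n / V_q(n,t)⌋ = ⌊678223072849/3361⌋ = 201792047.
Step 4: Compare |C| = 359409658 to 201792047: violated.
The claimed |C| lies above the Hamming bound, so no 7-ary code of length 14 with d ≥ 5 can have 359409658 codewords.


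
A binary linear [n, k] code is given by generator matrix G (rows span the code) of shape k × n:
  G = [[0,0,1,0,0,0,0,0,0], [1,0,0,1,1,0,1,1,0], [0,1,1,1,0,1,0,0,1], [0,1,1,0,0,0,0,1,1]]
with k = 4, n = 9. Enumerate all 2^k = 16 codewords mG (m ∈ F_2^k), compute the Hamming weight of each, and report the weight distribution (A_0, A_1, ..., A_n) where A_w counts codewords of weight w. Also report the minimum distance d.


Weight distribution: A_0 = 1, A_1 = 1, A_3 = 2, A_4 = 4, A_5 = 3, A_6 = 2, A_7 = 2, A_8 = 1. Minimum distance d = 1.

Enumerate all 2^4 = 16 messages m ∈ F_2^4.
For each, compute codeword c = mG in F_2^9, then tally its weight.
  m = 0000 → c = 000000000, weight = 0.
  m = 1000 → c = 001000000, weight = 1.
  m = 0100 → c = 100110110, weight = 5.
  m = 1100 → c = 101110110, weight = 6.
  m = 0010 → c = 011101001, weight = 5.
  m = 1010 → c = 010101001, weight = 4.
  m = 0110 → c = 111011111, weight = 8.
  m = 1110 → c = 110011111, weight = 7.
  m = 0001 → c = 011000011, weight = 4.
  m = 1001 → c = 010000011, weight = 3.
  m = 0101 → c = 111110101, weight = 7.
  m = 1101 → c = 110110101, weight = 6.
  m = 0011 → c = 000101010, weight = 3.
  m = 1011 → c = 001101010, weight = 4.
  m = 0111 → c = 100011100, weight = 4.
  m = 1111 → c = 101011100, weight = 5.
Tally weights:
  weight 0: 1 codewords.
  weight 1: 1 codewords.
  weight 3: 2 codewords.
  weight 4: 4 codewords.
  weight 5: 3 codewords.
  weight 6: 2 codewords.
  weight 7: 2 codewords.
  weight 8: 1 codewords.
Minimum distance d = smallest w > 0 with A_w > 0 = 1.
Sanity: Σ A_w = 16 = 2^4 = 16 ✓.
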